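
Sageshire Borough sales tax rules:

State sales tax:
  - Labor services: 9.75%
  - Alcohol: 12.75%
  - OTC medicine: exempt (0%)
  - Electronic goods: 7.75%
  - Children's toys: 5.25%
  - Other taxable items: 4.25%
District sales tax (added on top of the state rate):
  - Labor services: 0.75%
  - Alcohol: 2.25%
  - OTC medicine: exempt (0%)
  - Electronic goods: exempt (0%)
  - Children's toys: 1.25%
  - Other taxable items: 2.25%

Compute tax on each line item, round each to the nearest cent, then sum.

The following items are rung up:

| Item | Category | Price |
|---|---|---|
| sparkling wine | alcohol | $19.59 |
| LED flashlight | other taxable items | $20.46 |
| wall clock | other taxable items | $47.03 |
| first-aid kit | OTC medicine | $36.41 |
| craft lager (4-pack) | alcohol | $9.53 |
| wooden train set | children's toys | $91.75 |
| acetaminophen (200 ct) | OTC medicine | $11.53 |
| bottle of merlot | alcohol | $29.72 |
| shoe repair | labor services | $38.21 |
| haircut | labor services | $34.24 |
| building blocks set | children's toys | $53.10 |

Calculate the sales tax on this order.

$30.24

Sparkling wine $19.59: alcohol → 12.75% + 2.25% district = 15% → $2.94
LED flashlight $20.46: other taxable items → 4.25% + 2.25% district = 6.5% → $1.33
Wall clock $47.03: other taxable items → 4.25% + 2.25% district = 6.5% → $3.06
First-aid kit $36.41: OTC medicine → 0% + 0% district = 0% → $0.00
Craft lager (4-pack) $9.53: alcohol → 12.75% + 2.25% district = 15% → $1.43
Wooden train set $91.75: children's toys → 5.25% + 1.25% district = 6.5% → $5.96
Acetaminophen (200 ct) $11.53: OTC medicine → 0% + 0% district = 0% → $0.00
Bottle of merlot $29.72: alcohol → 12.75% + 2.25% district = 15% → $4.46
Shoe repair $38.21: labor services → 9.75% + 0.75% district = 10.5% → $4.01
Haircut $34.24: labor services → 9.75% + 0.75% district = 10.5% → $3.60
Building blocks set $53.10: children's toys → 5.25% + 1.25% district = 6.5% → $3.45
Total tax = $2.94 + $1.33 + $3.06 + $1.43 + $5.96 + $4.46 + $4.01 + $3.60 + $3.45 = $30.24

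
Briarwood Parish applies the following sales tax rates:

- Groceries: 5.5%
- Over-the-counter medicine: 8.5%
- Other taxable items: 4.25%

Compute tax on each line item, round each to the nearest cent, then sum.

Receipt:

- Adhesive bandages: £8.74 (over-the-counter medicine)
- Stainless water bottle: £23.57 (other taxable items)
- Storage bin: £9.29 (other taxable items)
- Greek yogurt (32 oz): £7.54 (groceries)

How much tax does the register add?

£2.54

Adhesive bandages £8.74: over-the-counter medicine → 8.5% → £0.74
Stainless water bottle £23.57: other taxable items → 4.25% → £1.00
Storage bin £9.29: other taxable items → 4.25% → £0.39
Greek yogurt (32 oz) £7.54: groceries → 5.5% → £0.41
Total tax = £0.74 + £1.00 + £0.39 + £0.41 = £2.54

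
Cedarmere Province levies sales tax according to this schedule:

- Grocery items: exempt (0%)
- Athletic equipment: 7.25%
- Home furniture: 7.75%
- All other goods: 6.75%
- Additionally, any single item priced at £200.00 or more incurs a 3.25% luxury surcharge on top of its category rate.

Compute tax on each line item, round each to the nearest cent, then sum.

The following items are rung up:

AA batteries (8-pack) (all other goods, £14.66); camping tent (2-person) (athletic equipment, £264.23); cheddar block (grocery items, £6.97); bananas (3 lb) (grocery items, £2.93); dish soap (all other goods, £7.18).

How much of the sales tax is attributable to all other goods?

£1.47

AA batteries (8-pack) £14.66: all other goods → 6.75% → £0.99
Dish soap £7.18: all other goods → 6.75% → £0.48
Tax on all other goods = £0.99 + £0.48 = £1.47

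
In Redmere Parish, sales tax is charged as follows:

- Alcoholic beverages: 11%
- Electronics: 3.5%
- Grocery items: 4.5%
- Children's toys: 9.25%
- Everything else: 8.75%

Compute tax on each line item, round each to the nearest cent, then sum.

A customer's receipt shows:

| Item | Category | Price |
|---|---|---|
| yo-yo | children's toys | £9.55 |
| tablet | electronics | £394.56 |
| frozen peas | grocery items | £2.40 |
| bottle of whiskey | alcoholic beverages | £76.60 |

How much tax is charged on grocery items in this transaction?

£0.11

Frozen peas £2.40: grocery items → 4.5% → £0.11
Tax on grocery items = £0.11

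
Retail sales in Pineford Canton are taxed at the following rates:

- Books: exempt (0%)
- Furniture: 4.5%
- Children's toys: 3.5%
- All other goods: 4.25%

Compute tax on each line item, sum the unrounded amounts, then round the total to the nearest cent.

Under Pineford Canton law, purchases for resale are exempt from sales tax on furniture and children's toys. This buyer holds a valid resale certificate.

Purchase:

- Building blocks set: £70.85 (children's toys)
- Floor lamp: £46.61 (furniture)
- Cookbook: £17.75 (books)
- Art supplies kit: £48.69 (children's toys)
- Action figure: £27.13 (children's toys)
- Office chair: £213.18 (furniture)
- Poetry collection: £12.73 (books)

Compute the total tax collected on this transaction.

£0.00

Building blocks set £70.85: children's toys, buyer-exempt → 0% → £0.00
Floor lamp £46.61: furniture, buyer-exempt → 0% → £0.00
Cookbook £17.75: books → 0% → £0.00
Art supplies kit £48.69: children's toys, buyer-exempt → 0% → £0.00
Action figure £27.13: children's toys, buyer-exempt → 0% → £0.00
Office chair £213.18: furniture, buyer-exempt → 0% → £0.00
Poetry collection £12.73: books → 0% → £0.00
Unrounded tax sum = £0.00 → £0.00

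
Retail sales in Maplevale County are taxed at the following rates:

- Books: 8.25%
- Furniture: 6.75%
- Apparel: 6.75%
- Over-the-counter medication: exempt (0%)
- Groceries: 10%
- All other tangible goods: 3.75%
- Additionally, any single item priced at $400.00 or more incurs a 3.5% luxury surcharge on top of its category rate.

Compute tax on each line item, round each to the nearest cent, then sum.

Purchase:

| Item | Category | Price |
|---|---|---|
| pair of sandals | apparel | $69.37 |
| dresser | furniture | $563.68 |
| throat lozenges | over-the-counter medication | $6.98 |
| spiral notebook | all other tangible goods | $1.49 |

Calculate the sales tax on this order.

$62.52

Pair of sandals $69.37: apparel → 6.75% → $4.68
Dresser $563.68: furniture → 6.75% + 3.5% surcharge = 10.25% → $57.78
Throat lozenges $6.98: over-the-counter medication → 0% → $0.00
Spiral notebook $1.49: all other tangible goods → 3.75% → $0.06
Total tax = $4.68 + $57.78 + $0.06 = $62.52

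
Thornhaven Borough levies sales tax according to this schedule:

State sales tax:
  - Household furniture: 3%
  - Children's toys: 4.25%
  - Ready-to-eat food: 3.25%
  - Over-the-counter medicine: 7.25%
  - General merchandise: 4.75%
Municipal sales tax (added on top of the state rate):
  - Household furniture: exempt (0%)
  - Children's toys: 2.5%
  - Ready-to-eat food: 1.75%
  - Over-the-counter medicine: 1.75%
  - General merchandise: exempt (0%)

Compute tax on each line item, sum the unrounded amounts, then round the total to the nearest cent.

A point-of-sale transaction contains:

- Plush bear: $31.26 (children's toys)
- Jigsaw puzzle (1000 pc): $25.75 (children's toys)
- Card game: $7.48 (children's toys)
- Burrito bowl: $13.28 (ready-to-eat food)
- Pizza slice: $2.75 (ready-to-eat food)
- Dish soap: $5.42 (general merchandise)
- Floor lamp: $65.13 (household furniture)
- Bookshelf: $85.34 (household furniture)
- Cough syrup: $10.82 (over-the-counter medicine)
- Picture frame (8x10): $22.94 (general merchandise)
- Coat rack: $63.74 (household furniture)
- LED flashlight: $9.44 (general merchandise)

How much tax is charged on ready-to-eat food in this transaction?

$0.80

Burrito bowl $13.28: ready-to-eat food → 3.25% + 1.75% municipal = 5% → $0.664
Pizza slice $2.75: ready-to-eat food → 3.25% + 1.75% municipal = 5% → $0.1375
Tax on ready-to-eat food: unrounded sum = $0.8015 → $0.80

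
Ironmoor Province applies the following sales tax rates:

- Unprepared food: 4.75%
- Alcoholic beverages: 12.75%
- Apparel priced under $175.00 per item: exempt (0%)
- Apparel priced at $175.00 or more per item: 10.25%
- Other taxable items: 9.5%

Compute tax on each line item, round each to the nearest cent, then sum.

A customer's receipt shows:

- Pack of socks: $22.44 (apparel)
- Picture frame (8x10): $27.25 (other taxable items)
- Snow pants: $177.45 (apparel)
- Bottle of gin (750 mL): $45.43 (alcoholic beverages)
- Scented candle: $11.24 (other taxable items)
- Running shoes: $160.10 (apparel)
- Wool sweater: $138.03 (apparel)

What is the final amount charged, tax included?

$609.58

Pack of socks $22.44: apparel, under $175.00 → 0% → $0.00
Picture frame (8x10) $27.25: other taxable items → 9.5% → $2.59
Snow pants $177.45: apparel, $175.00 or more → 10.25% → $18.19
Bottle of gin (750 mL) $45.43: alcoholic beverages → 12.75% → $5.79
Scented candle $11.24: other taxable items → 9.5% → $1.07
Running shoes $160.10: apparel, under $175.00 → 0% → $0.00
Wool sweater $138.03: apparel, under $175.00 → 0% → $0.00
Subtotal = $581.94; tax = $27.64; total due = $609.58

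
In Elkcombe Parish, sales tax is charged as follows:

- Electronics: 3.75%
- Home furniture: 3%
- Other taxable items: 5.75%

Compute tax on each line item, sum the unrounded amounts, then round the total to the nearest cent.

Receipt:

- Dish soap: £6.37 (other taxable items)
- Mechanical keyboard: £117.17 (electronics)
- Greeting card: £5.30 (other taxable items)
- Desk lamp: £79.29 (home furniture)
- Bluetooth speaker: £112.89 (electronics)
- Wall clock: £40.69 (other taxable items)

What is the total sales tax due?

Dish soap £6.37: other taxable items → 5.75% → £0.366275
Mechanical keyboard £117.17: electronics → 3.75% → £4.393875
Greeting card £5.30: other taxable items → 5.75% → £0.30475
Desk lamp £79.29: home furniture → 3% → £2.3787
Bluetooth speaker £112.89: electronics → 3.75% → £4.233375
Wall clock £40.69: other taxable items → 5.75% → £2.339675
Unrounded tax sum = £14.01665 → £14.02

£14.02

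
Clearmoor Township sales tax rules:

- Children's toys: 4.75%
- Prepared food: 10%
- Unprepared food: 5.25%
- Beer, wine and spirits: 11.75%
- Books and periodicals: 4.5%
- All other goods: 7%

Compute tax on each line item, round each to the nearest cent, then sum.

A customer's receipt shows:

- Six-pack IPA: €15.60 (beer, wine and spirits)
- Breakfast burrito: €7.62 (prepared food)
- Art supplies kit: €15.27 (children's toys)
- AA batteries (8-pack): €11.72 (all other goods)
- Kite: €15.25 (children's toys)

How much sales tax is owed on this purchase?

€4.86

Six-pack IPA €15.60: beer, wine and spirits → 11.75% → €1.83
Breakfast burrito €7.62: prepared food → 10% → €0.76
Art supplies kit €15.27: children's toys → 4.75% → €0.73
AA batteries (8-pack) €11.72: all other goods → 7% → €0.82
Kite €15.25: children's toys → 4.75% → €0.72
Total tax = €1.83 + €0.76 + €0.73 + €0.82 + €0.72 = €4.86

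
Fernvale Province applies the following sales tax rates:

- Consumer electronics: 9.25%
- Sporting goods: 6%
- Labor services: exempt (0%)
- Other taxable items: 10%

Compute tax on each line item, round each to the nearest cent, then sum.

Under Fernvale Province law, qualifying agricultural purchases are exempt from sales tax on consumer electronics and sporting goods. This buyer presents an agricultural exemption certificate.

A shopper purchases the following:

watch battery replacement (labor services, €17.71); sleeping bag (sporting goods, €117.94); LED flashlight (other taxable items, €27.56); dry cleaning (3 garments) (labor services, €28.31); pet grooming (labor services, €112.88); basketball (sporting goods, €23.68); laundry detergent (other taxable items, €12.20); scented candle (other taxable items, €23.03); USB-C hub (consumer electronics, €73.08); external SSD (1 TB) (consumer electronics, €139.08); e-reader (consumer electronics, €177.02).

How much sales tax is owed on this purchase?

Watch battery replacement €17.71: labor services → 0% → €0.00
Sleeping bag €117.94: sporting goods, buyer-exempt → 0% → €0.00
LED flashlight €27.56: other taxable items → 10% → €2.76
Dry cleaning (3 garments) €28.31: labor services → 0% → €0.00
Pet grooming €112.88: labor services → 0% → €0.00
Basketball €23.68: sporting goods, buyer-exempt → 0% → €0.00
Laundry detergent €12.20: other taxable items → 10% → €1.22
Scented candle €23.03: other taxable items → 10% → €2.30
USB-C hub €73.08: consumer electronics, buyer-exempt → 0% → €0.00
External SSD (1 TB) €139.08: consumer electronics, buyer-exempt → 0% → €0.00
E-reader €177.02: consumer electronics, buyer-exempt → 0% → €0.00
Total tax = €2.76 + €1.22 + €2.30 = €6.28

€6.28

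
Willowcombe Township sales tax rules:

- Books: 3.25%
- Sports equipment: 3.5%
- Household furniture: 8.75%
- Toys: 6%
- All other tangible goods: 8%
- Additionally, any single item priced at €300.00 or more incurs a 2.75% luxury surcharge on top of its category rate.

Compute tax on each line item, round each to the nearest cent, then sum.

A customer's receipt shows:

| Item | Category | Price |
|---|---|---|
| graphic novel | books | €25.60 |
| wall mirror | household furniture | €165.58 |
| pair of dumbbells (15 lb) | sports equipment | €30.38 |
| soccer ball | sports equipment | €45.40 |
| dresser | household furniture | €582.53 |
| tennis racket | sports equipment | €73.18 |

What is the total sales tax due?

Graphic novel €25.60: books → 3.25% → €0.83
Wall mirror €165.58: household furniture → 8.75% → €14.49
Pair of dumbbells (15 lb) €30.38: sports equipment → 3.5% → €1.06
Soccer ball €45.40: sports equipment → 3.5% → €1.59
Dresser €582.53: household furniture → 8.75% + 2.75% surcharge = 11.5% → €66.99
Tennis racket €73.18: sports equipment → 3.5% → €2.56
Total tax = €0.83 + €14.49 + €1.06 + €1.59 + €66.99 + €2.56 = €87.52

€87.52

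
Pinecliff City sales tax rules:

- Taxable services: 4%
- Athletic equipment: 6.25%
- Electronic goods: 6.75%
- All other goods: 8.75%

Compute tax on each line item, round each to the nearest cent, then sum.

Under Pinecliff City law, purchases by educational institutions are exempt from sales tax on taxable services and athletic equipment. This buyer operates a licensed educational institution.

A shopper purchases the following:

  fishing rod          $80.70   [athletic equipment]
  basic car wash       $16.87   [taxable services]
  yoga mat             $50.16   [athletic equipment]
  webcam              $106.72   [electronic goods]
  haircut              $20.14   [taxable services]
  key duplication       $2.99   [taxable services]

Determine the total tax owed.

Fishing rod $80.70: athletic equipment, buyer-exempt → 0% → $0.00
Basic car wash $16.87: taxable services, buyer-exempt → 0% → $0.00
Yoga mat $50.16: athletic equipment, buyer-exempt → 0% → $0.00
Webcam $106.72: electronic goods → 6.75% → $7.20
Haircut $20.14: taxable services, buyer-exempt → 0% → $0.00
Key duplication $2.99: taxable services, buyer-exempt → 0% → $0.00
Total tax = $7.20

$7.20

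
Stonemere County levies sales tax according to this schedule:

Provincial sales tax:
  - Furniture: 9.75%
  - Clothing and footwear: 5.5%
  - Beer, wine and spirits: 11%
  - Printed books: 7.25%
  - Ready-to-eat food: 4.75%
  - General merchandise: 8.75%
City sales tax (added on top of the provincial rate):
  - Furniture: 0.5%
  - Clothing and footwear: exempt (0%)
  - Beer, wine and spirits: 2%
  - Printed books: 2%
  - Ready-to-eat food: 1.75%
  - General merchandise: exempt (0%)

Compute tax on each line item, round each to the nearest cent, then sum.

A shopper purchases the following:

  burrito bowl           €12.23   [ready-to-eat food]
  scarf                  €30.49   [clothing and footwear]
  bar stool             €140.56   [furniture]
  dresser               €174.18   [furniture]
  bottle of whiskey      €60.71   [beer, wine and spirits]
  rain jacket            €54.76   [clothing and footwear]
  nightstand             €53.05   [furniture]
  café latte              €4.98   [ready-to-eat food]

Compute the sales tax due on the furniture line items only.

€37.70

Bar stool €140.56: furniture → 9.75% + 0.5% city = 10.25% → €14.41
Dresser €174.18: furniture → 9.75% + 0.5% city = 10.25% → €17.85
Nightstand €53.05: furniture → 9.75% + 0.5% city = 10.25% → €5.44
Tax on furniture = €14.41 + €17.85 + €5.44 = €37.70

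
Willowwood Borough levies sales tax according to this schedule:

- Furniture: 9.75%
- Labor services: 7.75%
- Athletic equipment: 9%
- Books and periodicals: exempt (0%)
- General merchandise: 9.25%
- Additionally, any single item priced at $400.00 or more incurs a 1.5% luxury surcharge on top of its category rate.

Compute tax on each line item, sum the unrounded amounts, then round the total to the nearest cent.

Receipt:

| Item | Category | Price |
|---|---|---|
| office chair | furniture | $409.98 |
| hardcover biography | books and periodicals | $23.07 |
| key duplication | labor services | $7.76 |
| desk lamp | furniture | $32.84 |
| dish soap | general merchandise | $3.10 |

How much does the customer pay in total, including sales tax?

$526.96

Office chair $409.98: furniture → 9.75% + 1.5% surcharge = 11.25% → $46.12275
Hardcover biography $23.07: books and periodicals → 0% → $0.00
Key duplication $7.76: labor services → 7.75% → $0.6014
Desk lamp $32.84: furniture → 9.75% → $3.2019
Dish soap $3.10: general merchandise → 9.25% → $0.28675
Subtotal = $476.75; unrounded tax = $50.2128 → $50.21; total due = $526.96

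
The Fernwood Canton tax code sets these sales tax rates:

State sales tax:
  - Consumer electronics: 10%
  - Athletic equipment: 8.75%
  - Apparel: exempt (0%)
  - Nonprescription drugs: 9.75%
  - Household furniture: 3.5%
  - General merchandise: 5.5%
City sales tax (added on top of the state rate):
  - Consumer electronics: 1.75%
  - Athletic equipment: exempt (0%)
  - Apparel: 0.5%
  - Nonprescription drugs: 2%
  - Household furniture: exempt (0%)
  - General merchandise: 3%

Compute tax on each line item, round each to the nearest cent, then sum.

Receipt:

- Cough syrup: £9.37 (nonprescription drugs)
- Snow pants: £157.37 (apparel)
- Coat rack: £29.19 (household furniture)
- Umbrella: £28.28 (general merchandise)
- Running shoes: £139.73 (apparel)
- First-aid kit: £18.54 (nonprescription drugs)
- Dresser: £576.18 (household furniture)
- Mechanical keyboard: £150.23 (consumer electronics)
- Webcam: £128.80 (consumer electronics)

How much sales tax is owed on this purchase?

£61.14

Cough syrup £9.37: nonprescription drugs → 9.75% + 2% city = 11.75% → £1.10
Snow pants £157.37: apparel → 0% + 0.5% city = 0.5% → £0.79
Coat rack £29.19: household furniture → 3.5% + 0% city = 3.5% → £1.02
Umbrella £28.28: general merchandise → 5.5% + 3% city = 8.5% → £2.40
Running shoes £139.73: apparel → 0% + 0.5% city = 0.5% → £0.70
First-aid kit £18.54: nonprescription drugs → 9.75% + 2% city = 11.75% → £2.18
Dresser £576.18: household furniture → 3.5% + 0% city = 3.5% → £20.17
Mechanical keyboard £150.23: consumer electronics → 10% + 1.75% city = 11.75% → £17.65
Webcam £128.80: consumer electronics → 10% + 1.75% city = 11.75% → £15.13
Total tax = £1.10 + £0.79 + £1.02 + £2.40 + £0.70 + £2.18 + £20.17 + £17.65 + £15.13 = £61.14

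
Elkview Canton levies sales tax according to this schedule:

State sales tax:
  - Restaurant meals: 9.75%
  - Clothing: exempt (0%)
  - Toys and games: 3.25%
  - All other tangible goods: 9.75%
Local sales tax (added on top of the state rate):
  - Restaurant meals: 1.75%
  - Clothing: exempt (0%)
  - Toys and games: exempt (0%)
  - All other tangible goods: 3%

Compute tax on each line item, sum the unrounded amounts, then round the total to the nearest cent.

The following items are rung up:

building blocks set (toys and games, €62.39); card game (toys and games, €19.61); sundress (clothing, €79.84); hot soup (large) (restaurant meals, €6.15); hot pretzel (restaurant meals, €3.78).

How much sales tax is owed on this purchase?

€3.81

Building blocks set €62.39: toys and games → 3.25% + 0% local = 3.25% → €2.027675
Card game €19.61: toys and games → 3.25% + 0% local = 3.25% → €0.637325
Sundress €79.84: clothing → 0% + 0% local = 0% → €0.00
Hot soup (large) €6.15: restaurant meals → 9.75% + 1.75% local = 11.5% → €0.70725
Hot pretzel €3.78: restaurant meals → 9.75% + 1.75% local = 11.5% → €0.4347
Unrounded tax sum = €3.80695 → €3.81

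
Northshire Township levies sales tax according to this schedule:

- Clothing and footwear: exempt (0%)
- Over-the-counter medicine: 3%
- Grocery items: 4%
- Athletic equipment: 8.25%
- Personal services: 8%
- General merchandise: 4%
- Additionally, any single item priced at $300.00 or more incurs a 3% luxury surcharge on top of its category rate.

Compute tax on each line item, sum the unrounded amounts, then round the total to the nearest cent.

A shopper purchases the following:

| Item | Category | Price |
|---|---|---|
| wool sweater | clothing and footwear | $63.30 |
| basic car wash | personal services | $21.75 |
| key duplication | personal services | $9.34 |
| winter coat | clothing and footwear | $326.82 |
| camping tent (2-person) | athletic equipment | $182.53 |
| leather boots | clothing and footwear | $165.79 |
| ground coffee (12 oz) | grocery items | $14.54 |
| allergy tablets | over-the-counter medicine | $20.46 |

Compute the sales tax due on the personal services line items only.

Basic car wash $21.75: personal services → 8% → $1.74
Key duplication $9.34: personal services → 8% → $0.7472
Tax on personal services: unrounded sum = $2.4872 → $2.49

$2.49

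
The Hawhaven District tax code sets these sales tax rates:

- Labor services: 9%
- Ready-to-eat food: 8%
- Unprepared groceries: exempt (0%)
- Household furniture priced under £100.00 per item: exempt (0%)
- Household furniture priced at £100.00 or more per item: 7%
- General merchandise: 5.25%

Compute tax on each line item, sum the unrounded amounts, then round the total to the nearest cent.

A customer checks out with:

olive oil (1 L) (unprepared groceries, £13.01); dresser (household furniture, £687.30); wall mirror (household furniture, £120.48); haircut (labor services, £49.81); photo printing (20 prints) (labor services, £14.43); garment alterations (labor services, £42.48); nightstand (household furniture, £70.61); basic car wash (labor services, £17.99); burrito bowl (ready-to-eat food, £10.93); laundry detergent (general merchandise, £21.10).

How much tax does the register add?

£69.75

Olive oil (1 L) £13.01: unprepared groceries → 0% → £0.00
Dresser £687.30: household furniture, £100.00 or more → 7% → £48.111
Wall mirror £120.48: household furniture, £100.00 or more → 7% → £8.4336
Haircut £49.81: labor services → 9% → £4.4829
Photo printing (20 prints) £14.43: labor services → 9% → £1.2987
Garment alterations £42.48: labor services → 9% → £3.8232
Nightstand £70.61: household furniture, under £100.00 → 0% → £0.00
Basic car wash £17.99: labor services → 9% → £1.6191
Burrito bowl £10.93: ready-to-eat food → 8% → £0.8744
Laundry detergent £21.10: general merchandise → 5.25% → £1.10775
Unrounded tax sum = £69.75065 → £69.75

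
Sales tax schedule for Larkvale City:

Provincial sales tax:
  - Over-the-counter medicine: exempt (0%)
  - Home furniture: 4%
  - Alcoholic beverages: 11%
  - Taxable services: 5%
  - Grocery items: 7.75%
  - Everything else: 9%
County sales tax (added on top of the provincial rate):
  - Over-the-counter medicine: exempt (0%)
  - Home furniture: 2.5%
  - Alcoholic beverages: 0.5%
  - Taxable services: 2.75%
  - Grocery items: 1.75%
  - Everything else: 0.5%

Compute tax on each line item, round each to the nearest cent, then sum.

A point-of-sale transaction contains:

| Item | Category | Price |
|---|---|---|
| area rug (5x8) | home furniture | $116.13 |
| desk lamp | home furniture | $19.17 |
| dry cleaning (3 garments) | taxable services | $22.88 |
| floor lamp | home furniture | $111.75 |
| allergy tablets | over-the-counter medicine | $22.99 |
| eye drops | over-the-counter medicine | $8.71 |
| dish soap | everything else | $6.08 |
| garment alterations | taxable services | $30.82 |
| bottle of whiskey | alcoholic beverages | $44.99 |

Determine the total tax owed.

$25.97

Area rug (5x8) $116.13: home furniture → 4% + 2.5% county = 6.5% → $7.55
Desk lamp $19.17: home furniture → 4% + 2.5% county = 6.5% → $1.25
Dry cleaning (3 garments) $22.88: taxable services → 5% + 2.75% county = 7.75% → $1.77
Floor lamp $111.75: home furniture → 4% + 2.5% county = 6.5% → $7.26
Allergy tablets $22.99: over-the-counter medicine → 0% + 0% county = 0% → $0.00
Eye drops $8.71: over-the-counter medicine → 0% + 0% county = 0% → $0.00
Dish soap $6.08: everything else → 9% + 0.5% county = 9.5% → $0.58
Garment alterations $30.82: taxable services → 5% + 2.75% county = 7.75% → $2.39
Bottle of whiskey $44.99: alcoholic beverages → 11% + 0.5% county = 11.5% → $5.17
Total tax = $7.55 + $1.25 + $1.77 + $7.26 + $0.58 + $2.39 + $5.17 = $25.97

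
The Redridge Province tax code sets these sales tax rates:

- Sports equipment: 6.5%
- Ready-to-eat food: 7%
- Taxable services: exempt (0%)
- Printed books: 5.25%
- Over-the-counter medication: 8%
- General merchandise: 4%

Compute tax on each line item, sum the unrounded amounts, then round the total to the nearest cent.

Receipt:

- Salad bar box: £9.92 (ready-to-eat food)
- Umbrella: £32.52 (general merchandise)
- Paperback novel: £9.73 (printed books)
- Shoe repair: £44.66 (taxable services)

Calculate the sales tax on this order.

Salad bar box £9.92: ready-to-eat food → 7% → £0.6944
Umbrella £32.52: general merchandise → 4% → £1.3008
Paperback novel £9.73: printed books → 5.25% → £0.510825
Shoe repair £44.66: taxable services → 0% → £0.00
Unrounded tax sum = £2.506025 → £2.51

£2.51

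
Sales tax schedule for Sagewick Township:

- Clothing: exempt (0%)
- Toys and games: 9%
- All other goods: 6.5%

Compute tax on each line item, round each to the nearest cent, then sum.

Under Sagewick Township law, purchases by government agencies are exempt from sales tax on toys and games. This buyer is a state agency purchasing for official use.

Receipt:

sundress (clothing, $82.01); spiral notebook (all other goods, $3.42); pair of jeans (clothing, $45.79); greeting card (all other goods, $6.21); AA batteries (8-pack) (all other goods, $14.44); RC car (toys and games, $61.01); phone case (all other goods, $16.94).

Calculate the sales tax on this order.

Sundress $82.01: clothing → 0% → $0.00
Spiral notebook $3.42: all other goods → 6.5% → $0.22
Pair of jeans $45.79: clothing → 0% → $0.00
Greeting card $6.21: all other goods → 6.5% → $0.40
AA batteries (8-pack) $14.44: all other goods → 6.5% → $0.94
RC car $61.01: toys and games, buyer-exempt → 0% → $0.00
Phone case $16.94: all other goods → 6.5% → $1.10
Total tax = $0.22 + $0.40 + $0.94 + $1.10 = $2.66

$2.66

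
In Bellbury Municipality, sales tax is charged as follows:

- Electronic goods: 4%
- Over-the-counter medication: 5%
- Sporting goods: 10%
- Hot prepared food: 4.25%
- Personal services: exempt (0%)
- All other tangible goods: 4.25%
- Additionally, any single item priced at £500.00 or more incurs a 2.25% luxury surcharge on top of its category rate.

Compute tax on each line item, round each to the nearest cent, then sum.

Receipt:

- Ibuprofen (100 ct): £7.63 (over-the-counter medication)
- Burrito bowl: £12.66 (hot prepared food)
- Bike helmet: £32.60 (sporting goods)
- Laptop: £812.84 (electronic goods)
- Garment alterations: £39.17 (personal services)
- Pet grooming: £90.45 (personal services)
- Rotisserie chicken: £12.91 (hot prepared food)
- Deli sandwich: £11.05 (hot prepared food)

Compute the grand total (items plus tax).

Ibuprofen (100 ct) £7.63: over-the-counter medication → 5% → £0.38
Burrito bowl £12.66: hot prepared food → 4.25% → £0.54
Bike helmet £32.60: sporting goods → 10% → £3.26
Laptop £812.84: electronic goods → 4% + 2.25% surcharge = 6.25% → £50.80
Garment alterations £39.17: personal services → 0% → £0.00
Pet grooming £90.45: personal services → 0% → £0.00
Rotisserie chicken £12.91: hot prepared food → 4.25% → £0.55
Deli sandwich £11.05: hot prepared food → 4.25% → £0.47
Subtotal = £1019.31; tax = £56.00; total due = £1075.31

£1075.31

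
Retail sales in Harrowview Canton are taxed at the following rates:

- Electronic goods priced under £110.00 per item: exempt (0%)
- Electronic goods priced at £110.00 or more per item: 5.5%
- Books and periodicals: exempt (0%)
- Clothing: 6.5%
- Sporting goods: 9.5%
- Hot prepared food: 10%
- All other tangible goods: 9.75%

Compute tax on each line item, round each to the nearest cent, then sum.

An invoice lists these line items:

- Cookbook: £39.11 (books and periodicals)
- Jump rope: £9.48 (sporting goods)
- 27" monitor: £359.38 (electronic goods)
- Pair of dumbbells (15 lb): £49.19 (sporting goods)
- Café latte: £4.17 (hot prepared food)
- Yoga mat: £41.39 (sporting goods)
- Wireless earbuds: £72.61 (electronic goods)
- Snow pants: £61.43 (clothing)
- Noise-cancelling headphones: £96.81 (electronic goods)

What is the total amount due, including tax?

Cookbook £39.11: books and periodicals → 0% → £0.00
Jump rope £9.48: sporting goods → 9.5% → £0.90
27" monitor £359.38: electronic goods, £110.00 or more → 5.5% → £19.77
Pair of dumbbells (15 lb) £49.19: sporting goods → 9.5% → £4.67
Café latte £4.17: hot prepared food → 10% → £0.42
Yoga mat £41.39: sporting goods → 9.5% → £3.93
Wireless earbuds £72.61: electronic goods, under £110.00 → 0% → £0.00
Snow pants £61.43: clothing → 6.5% → £3.99
Noise-cancelling headphones £96.81: electronic goods, under £110.00 → 0% → £0.00
Subtotal = £733.57; tax = £33.68; total due = £767.25

£767.25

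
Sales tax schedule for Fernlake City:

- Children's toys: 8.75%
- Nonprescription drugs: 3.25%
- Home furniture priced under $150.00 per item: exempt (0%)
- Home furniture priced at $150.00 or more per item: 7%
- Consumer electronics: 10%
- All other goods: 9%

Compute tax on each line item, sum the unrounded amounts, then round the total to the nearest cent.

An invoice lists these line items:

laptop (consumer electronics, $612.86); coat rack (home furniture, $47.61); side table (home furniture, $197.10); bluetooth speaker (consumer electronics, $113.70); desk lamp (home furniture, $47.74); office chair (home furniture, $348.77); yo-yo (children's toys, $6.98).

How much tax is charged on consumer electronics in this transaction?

Laptop $612.86: consumer electronics → 10% → $61.286
Bluetooth speaker $113.70: consumer electronics → 10% → $11.37
Tax on consumer electronics: unrounded sum = $72.656 → $72.66

$72.66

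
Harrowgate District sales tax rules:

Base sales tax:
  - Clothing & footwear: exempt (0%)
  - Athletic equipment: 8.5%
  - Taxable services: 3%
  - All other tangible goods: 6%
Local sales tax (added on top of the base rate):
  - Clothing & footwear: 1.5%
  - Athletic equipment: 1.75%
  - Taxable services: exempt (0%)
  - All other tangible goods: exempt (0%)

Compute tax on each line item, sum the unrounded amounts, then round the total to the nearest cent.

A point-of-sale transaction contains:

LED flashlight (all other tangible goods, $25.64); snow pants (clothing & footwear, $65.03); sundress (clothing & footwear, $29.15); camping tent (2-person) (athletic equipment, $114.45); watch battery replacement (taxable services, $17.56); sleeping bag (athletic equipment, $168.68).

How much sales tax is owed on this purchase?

$32.50

LED flashlight $25.64: all other tangible goods → 6% + 0% local = 6% → $1.5384
Snow pants $65.03: clothing & footwear → 0% + 1.5% local = 1.5% → $0.97545
Sundress $29.15: clothing & footwear → 0% + 1.5% local = 1.5% → $0.43725
Camping tent (2-person) $114.45: athletic equipment → 8.5% + 1.75% local = 10.25% → $11.731125
Watch battery replacement $17.56: taxable services → 3% + 0% local = 3% → $0.5268
Sleeping bag $168.68: athletic equipment → 8.5% + 1.75% local = 10.25% → $17.2897
Unrounded tax sum = $32.498725 → $32.50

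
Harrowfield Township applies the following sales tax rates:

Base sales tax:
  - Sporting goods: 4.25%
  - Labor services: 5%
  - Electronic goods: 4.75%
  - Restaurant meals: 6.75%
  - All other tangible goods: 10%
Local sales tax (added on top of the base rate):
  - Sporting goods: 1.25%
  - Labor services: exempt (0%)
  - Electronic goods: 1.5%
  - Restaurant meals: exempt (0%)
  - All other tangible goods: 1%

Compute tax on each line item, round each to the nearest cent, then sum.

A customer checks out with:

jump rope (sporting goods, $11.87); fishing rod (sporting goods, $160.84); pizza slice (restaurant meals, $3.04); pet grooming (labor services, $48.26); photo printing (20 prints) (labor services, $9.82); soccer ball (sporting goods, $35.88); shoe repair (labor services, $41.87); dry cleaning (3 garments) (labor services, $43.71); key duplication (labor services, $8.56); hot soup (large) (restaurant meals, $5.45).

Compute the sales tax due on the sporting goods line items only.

$11.47

Jump rope $11.87: sporting goods → 4.25% + 1.25% local = 5.5% → $0.65
Fishing rod $160.84: sporting goods → 4.25% + 1.25% local = 5.5% → $8.85
Soccer ball $35.88: sporting goods → 4.25% + 1.25% local = 5.5% → $1.97
Tax on sporting goods = $0.65 + $8.85 + $1.97 = $11.47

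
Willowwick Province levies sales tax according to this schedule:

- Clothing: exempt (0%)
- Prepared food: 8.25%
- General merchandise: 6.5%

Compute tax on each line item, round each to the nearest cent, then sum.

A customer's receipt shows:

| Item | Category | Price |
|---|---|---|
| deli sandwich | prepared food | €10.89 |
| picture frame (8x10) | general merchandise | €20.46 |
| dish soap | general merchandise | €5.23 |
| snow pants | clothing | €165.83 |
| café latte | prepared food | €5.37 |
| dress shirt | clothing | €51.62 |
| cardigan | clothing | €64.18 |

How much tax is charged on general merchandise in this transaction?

€1.67

Picture frame (8x10) €20.46: general merchandise → 6.5% → €1.33
Dish soap €5.23: general merchandise → 6.5% → €0.34
Tax on general merchandise = €1.33 + €0.34 = €1.67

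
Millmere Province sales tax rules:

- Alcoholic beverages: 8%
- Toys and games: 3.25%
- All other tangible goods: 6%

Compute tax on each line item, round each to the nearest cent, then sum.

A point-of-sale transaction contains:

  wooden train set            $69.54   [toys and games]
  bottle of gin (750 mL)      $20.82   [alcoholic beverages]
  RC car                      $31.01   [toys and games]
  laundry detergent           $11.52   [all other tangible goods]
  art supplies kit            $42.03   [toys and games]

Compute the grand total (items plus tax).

Wooden train set $69.54: toys and games → 3.25% → $2.26
Bottle of gin (750 mL) $20.82: alcoholic beverages → 8% → $1.67
RC car $31.01: toys and games → 3.25% → $1.01
Laundry detergent $11.52: all other tangible goods → 6% → $0.69
Art supplies kit $42.03: toys and games → 3.25% → $1.37
Subtotal = $174.92; tax = $7.00; total due = $181.92

$181.92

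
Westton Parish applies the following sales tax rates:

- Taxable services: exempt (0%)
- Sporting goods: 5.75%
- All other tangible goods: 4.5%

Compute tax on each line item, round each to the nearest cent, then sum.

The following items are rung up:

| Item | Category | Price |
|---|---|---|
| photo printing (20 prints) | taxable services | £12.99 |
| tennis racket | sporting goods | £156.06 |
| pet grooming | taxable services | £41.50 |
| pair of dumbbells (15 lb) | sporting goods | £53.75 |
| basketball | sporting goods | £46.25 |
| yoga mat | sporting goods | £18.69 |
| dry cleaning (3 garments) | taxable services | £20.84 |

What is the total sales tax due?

Photo printing (20 prints) £12.99: taxable services → 0% → £0.00
Tennis racket £156.06: sporting goods → 5.75% → £8.97
Pet grooming £41.50: taxable services → 0% → £0.00
Pair of dumbbells (15 lb) £53.75: sporting goods → 5.75% → £3.09
Basketball £46.25: sporting goods → 5.75% → £2.66
Yoga mat £18.69: sporting goods → 5.75% → £1.07
Dry cleaning (3 garments) £20.84: taxable services → 0% → £0.00
Total tax = £8.97 + £3.09 + £2.66 + £1.07 = £15.79

£15.79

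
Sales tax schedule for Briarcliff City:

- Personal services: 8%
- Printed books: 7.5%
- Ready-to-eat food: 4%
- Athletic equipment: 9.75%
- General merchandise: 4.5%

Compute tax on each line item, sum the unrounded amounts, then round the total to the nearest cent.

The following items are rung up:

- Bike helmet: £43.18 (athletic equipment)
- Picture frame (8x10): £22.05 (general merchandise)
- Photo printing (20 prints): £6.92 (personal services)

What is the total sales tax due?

£5.76

Bike helmet £43.18: athletic equipment → 9.75% → £4.21005
Picture frame (8x10) £22.05: general merchandise → 4.5% → £0.99225
Photo printing (20 prints) £6.92: personal services → 8% → £0.5536
Unrounded tax sum = £5.7559 → £5.76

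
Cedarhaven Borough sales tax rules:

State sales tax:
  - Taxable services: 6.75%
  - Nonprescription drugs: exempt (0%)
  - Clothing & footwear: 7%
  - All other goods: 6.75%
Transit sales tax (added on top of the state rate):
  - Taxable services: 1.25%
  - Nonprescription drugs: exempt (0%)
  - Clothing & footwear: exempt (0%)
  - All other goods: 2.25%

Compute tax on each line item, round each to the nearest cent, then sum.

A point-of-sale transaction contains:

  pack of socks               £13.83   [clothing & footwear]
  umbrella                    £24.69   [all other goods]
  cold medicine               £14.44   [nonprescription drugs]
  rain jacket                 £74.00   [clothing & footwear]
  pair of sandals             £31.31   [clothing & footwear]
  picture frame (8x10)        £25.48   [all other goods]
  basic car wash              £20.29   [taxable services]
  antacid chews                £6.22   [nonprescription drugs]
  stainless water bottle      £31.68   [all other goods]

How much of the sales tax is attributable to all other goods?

Umbrella £24.69: all other goods → 6.75% + 2.25% transit = 9% → £2.22
Picture frame (8x10) £25.48: all other goods → 6.75% + 2.25% transit = 9% → £2.29
Stainless water bottle £31.68: all other goods → 6.75% + 2.25% transit = 9% → £2.85
Tax on all other goods = £2.22 + £2.29 + £2.85 = £7.36

£7.36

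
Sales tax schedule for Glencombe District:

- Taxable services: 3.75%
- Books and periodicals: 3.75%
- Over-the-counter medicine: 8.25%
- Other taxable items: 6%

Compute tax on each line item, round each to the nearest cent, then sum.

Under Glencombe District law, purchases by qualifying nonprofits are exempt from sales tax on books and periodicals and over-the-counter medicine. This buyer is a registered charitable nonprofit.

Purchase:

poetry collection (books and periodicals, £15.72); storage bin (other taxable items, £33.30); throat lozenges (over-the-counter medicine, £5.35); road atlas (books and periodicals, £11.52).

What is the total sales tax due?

£2.00

Poetry collection £15.72: books and periodicals, buyer-exempt → 0% → £0.00
Storage bin £33.30: other taxable items → 6% → £2.00
Throat lozenges £5.35: over-the-counter medicine, buyer-exempt → 0% → £0.00
Road atlas £11.52: books and periodicals, buyer-exempt → 0% → £0.00
Total tax = £2.00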